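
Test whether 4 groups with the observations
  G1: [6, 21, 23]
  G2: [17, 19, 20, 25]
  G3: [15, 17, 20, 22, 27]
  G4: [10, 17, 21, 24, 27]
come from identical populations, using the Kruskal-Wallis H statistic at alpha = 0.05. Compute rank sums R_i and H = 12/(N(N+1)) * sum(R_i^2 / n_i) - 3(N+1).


Step 1: Combine all N = 17 observations and assign midranks.
sorted (value, group, rank): (6,G1,1), (10,G4,2), (15,G3,3), (17,G2,5), (17,G3,5), (17,G4,5), (19,G2,7), (20,G2,8.5), (20,G3,8.5), (21,G1,10.5), (21,G4,10.5), (22,G3,12), (23,G1,13), (24,G4,14), (25,G2,15), (27,G3,16.5), (27,G4,16.5)
Step 2: Sum ranks within each group.
R_1 = 24.5 (n_1 = 3)
R_2 = 35.5 (n_2 = 4)
R_3 = 45 (n_3 = 5)
R_4 = 48 (n_4 = 5)
Step 3: H = 12/(N(N+1)) * sum(R_i^2/n_i) - 3(N+1)
     = 12/(17*18) * (24.5^2/3 + 35.5^2/4 + 45^2/5 + 48^2/5) - 3*18
     = 0.039216 * 1380.95 - 54
     = 0.154739.
Step 4: Ties present; correction factor C = 1 - 42/(17^3 - 17) = 0.991422. Corrected H = 0.154739 / 0.991422 = 0.156077.
Step 5: Under H0, H ~ chi^2(3); p-value = 0.984347.
Step 6: alpha = 0.05. fail to reject H0.

H = 0.1561, df = 3, p = 0.984347, fail to reject H0.


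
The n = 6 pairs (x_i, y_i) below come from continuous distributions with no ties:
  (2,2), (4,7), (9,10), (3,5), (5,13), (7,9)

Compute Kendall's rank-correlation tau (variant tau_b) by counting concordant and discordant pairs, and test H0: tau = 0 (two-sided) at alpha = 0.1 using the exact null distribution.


Step 1: Enumerate the 15 unordered pairs (i,j) with i<j and classify each by sign(x_j-x_i) * sign(y_j-y_i).
  (1,2):dx=+2,dy=+5->C; (1,3):dx=+7,dy=+8->C; (1,4):dx=+1,dy=+3->C; (1,5):dx=+3,dy=+11->C
  (1,6):dx=+5,dy=+7->C; (2,3):dx=+5,dy=+3->C; (2,4):dx=-1,dy=-2->C; (2,5):dx=+1,dy=+6->C
  (2,6):dx=+3,dy=+2->C; (3,4):dx=-6,dy=-5->C; (3,5):dx=-4,dy=+3->D; (3,6):dx=-2,dy=-1->C
  (4,5):dx=+2,dy=+8->C; (4,6):dx=+4,dy=+4->C; (5,6):dx=+2,dy=-4->D
Step 2: C = 13, D = 2, total pairs = 15.
Step 3: tau = (C - D)/(n(n-1)/2) = (13 - 2)/15 = 0.733333.
Step 4: Exact two-sided p-value (enumerate n! = 720 permutations of y under H0): p = 0.055556.
Step 5: alpha = 0.1. reject H0.

tau_b = 0.7333 (C=13, D=2), p = 0.055556, reject H0.


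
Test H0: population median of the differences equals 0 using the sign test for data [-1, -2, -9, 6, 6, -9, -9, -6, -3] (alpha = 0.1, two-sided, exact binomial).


Step 1: Discard zero differences. Original n = 9; n_eff = number of nonzero differences = 9.
Nonzero differences (with sign): -1, -2, -9, +6, +6, -9, -9, -6, -3
Step 2: Count signs: positive = 2, negative = 7.
Step 3: Under H0: P(positive) = 0.5, so the number of positives S ~ Bin(9, 0.5).
Step 4: Two-sided exact p-value = sum of Bin(9,0.5) probabilities at or below the observed probability = 0.179688.
Step 5: alpha = 0.1. fail to reject H0.

n_eff = 9, pos = 2, neg = 7, p = 0.179688, fail to reject H0.


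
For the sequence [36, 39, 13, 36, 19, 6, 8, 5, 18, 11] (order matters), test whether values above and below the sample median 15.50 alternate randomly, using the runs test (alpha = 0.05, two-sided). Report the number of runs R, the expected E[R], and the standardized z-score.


Step 1: Compute median = 15.50; label A = above, B = below.
Labels in order: AABAABBBAB  (n_A = 5, n_B = 5)
Step 2: Count runs R = 6.
Step 3: Under H0 (random ordering), E[R] = 2*n_A*n_B/(n_A+n_B) + 1 = 2*5*5/10 + 1 = 6.0000.
        Var[R] = 2*n_A*n_B*(2*n_A*n_B - n_A - n_B) / ((n_A+n_B)^2 * (n_A+n_B-1)) = 2000/900 = 2.2222.
        SD[R] = 1.4907.
Step 4: R = E[R], so z = 0 with no continuity correction.
Step 5: Two-sided p-value via normal approximation = 2*(1 - Phi(|z|)) = 1.000000.
Step 6: alpha = 0.05. fail to reject H0.

R = 6, z = 0.0000, p = 1.000000, fail to reject H0.


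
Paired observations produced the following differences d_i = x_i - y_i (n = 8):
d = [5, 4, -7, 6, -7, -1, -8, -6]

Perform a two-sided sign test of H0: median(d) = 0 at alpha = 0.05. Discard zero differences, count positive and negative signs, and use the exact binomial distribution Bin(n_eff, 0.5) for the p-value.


Step 1: Discard zero differences. Original n = 8; n_eff = number of nonzero differences = 8.
Nonzero differences (with sign): +5, +4, -7, +6, -7, -1, -8, -6
Step 2: Count signs: positive = 3, negative = 5.
Step 3: Under H0: P(positive) = 0.5, so the number of positives S ~ Bin(8, 0.5).
Step 4: Two-sided exact p-value = sum of Bin(8,0.5) probabilities at or below the observed probability = 0.726562.
Step 5: alpha = 0.05. fail to reject H0.

n_eff = 8, pos = 3, neg = 5, p = 0.726562, fail to reject H0.


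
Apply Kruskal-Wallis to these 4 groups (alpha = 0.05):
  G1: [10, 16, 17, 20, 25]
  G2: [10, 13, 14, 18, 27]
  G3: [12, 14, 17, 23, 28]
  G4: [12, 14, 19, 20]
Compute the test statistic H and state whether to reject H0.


Step 1: Combine all N = 19 observations and assign midranks.
sorted (value, group, rank): (10,G1,1.5), (10,G2,1.5), (12,G3,3.5), (12,G4,3.5), (13,G2,5), (14,G2,7), (14,G3,7), (14,G4,7), (16,G1,9), (17,G1,10.5), (17,G3,10.5), (18,G2,12), (19,G4,13), (20,G1,14.5), (20,G4,14.5), (23,G3,16), (25,G1,17), (27,G2,18), (28,G3,19)
Step 2: Sum ranks within each group.
R_1 = 52.5 (n_1 = 5)
R_2 = 43.5 (n_2 = 5)
R_3 = 56 (n_3 = 5)
R_4 = 38 (n_4 = 4)
Step 3: H = 12/(N(N+1)) * sum(R_i^2/n_i) - 3(N+1)
     = 12/(19*20) * (52.5^2/5 + 43.5^2/5 + 56^2/5 + 38^2/4) - 3*20
     = 0.031579 * 1917.9 - 60
     = 0.565263.
Step 4: Ties present; correction factor C = 1 - 48/(19^3 - 19) = 0.992982. Corrected H = 0.565263 / 0.992982 = 0.569258.
Step 5: Under H0, H ~ chi^2(3); p-value = 0.903433.
Step 6: alpha = 0.05. fail to reject H0.

H = 0.5693, df = 3, p = 0.903433, fail to reject H0.


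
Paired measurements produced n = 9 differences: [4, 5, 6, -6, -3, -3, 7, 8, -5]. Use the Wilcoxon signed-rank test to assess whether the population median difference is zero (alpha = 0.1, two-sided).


Step 1: Drop any zero differences (none here) and take |d_i|.
|d| = [4, 5, 6, 6, 3, 3, 7, 8, 5]
Step 2: Midrank |d_i| (ties get averaged ranks).
ranks: |4|->3, |5|->4.5, |6|->6.5, |6|->6.5, |3|->1.5, |3|->1.5, |7|->8, |8|->9, |5|->4.5
Step 3: Attach original signs; sum ranks with positive sign and with negative sign.
W+ = 3 + 4.5 + 6.5 + 8 + 9 = 31
W- = 6.5 + 1.5 + 1.5 + 4.5 = 14
(Check: W+ + W- = 45 should equal n(n+1)/2 = 45.)
Step 4: Test statistic W = min(W+, W-) = 14.
Step 5: Ties in |d|, so use the tie-corrected normal approximation.
        E[W] = n(n+1)/4 = 9*10/4 = 22.5.
        Tie groups: |d|=3 (t=2), |d|=5 (t=2), |d|=6 (t=2); sum(t^3 - t) = 18.
        Var[W] = n(n+1)(2n+1)/24 - sum(t^3-t)/48 = 1710/24 - 18/48 = 70.875.
        z = (W - E[W]) / sqrt(Var[W]) = (14 - 22.5) / 8.4187 = -1.0097.
        Two-sided p = 2*Phi(z) = 0.312661.
Step 6: alpha = 0.1. fail to reject H0.

W+ = 31, W- = 14, W = min = 14, p = 0.312661, fail to reject H0.


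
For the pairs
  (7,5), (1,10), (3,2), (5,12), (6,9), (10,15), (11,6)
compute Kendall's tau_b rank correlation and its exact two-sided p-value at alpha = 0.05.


Step 1: Enumerate the 21 unordered pairs (i,j) with i<j and classify each by sign(x_j-x_i) * sign(y_j-y_i).
  (1,2):dx=-6,dy=+5->D; (1,3):dx=-4,dy=-3->C; (1,4):dx=-2,dy=+7->D; (1,5):dx=-1,dy=+4->D
  (1,6):dx=+3,dy=+10->C; (1,7):dx=+4,dy=+1->C; (2,3):dx=+2,dy=-8->D; (2,4):dx=+4,dy=+2->C
  (2,5):dx=+5,dy=-1->D; (2,6):dx=+9,dy=+5->C; (2,7):dx=+10,dy=-4->D; (3,4):dx=+2,dy=+10->C
  (3,5):dx=+3,dy=+7->C; (3,6):dx=+7,dy=+13->C; (3,7):dx=+8,dy=+4->C; (4,5):dx=+1,dy=-3->D
  (4,6):dx=+5,dy=+3->C; (4,7):dx=+6,dy=-6->D; (5,6):dx=+4,dy=+6->C; (5,7):dx=+5,dy=-3->D
  (6,7):dx=+1,dy=-9->D
Step 2: C = 11, D = 10, total pairs = 21.
Step 3: tau = (C - D)/(n(n-1)/2) = (11 - 10)/21 = 0.047619.
Step 4: Exact two-sided p-value (enumerate n! = 5040 permutations of y under H0): p = 1.000000.
Step 5: alpha = 0.05. fail to reject H0.

tau_b = 0.0476 (C=11, D=10), p = 1.000000, fail to reject H0.


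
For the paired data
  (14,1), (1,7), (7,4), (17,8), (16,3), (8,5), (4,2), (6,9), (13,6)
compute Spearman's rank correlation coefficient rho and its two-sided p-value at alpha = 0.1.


Step 1: Rank x and y separately (midranks; no ties here).
rank(x): 14->7, 1->1, 7->4, 17->9, 16->8, 8->5, 4->2, 6->3, 13->6
rank(y): 1->1, 7->7, 4->4, 8->8, 3->3, 5->5, 2->2, 9->9, 6->6
Step 2: d_i = R_x(i) - R_y(i); compute d_i^2.
  (7-1)^2=36, (1-7)^2=36, (4-4)^2=0, (9-8)^2=1, (8-3)^2=25, (5-5)^2=0, (2-2)^2=0, (3-9)^2=36, (6-6)^2=0
sum(d^2) = 134.
Step 3: rho = 1 - 6*134 / (9*(9^2 - 1)) = 1 - 804/720 = -0.116667.
Step 4: Under H0, t = rho * sqrt((n-2)/(1-rho^2)) = -0.3108 ~ t(7).
Step 5: Two-sided p-value from the t-distribution with 7 df = 0.765008.
Step 6: alpha = 0.1. fail to reject H0.

rho = -0.1167, p = 0.765008, fail to reject H0 at alpha = 0.1.


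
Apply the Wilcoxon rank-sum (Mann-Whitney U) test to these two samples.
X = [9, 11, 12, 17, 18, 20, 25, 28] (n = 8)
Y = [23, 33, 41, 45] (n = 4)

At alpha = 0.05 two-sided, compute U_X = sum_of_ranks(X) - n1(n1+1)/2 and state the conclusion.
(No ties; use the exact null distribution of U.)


Step 1: Combine and sort all 12 observations; assign midranks.
sorted (value, group): (9,X), (11,X), (12,X), (17,X), (18,X), (20,X), (23,Y), (25,X), (28,X), (33,Y), (41,Y), (45,Y)
ranks: 9->1, 11->2, 12->3, 17->4, 18->5, 20->6, 23->7, 25->8, 28->9, 33->10, 41->11, 45->12
Step 2: Rank sum for X: R1 = 1 + 2 + 3 + 4 + 5 + 6 + 8 + 9 = 38.
Step 3: U_X = R1 - n1(n1+1)/2 = 38 - 8*9/2 = 38 - 36 = 2.
       U_Y = n1*n2 - U_X = 32 - 2 = 30.
Step 4: No ties, so the exact null distribution of U (based on enumerating the C(12,8) = 495 equally likely rank assignments) gives the two-sided p-value.
Step 5: p-value = 0.016162; compare to alpha = 0.05. reject H0.

U_X = 2, p = 0.016162, reject H0 at alpha = 0.05.


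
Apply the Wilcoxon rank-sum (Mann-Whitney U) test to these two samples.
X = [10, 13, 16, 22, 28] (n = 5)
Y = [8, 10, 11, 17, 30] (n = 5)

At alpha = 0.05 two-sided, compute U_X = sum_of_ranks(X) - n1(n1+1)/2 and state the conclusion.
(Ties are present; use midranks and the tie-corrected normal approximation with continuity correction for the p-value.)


Step 1: Combine and sort all 10 observations; assign midranks.
sorted (value, group): (8,Y), (10,X), (10,Y), (11,Y), (13,X), (16,X), (17,Y), (22,X), (28,X), (30,Y)
ranks: 8->1, 10->2.5, 10->2.5, 11->4, 13->5, 16->6, 17->7, 22->8, 28->9, 30->10
Step 2: Rank sum for X: R1 = 2.5 + 5 + 6 + 8 + 9 = 30.5.
Step 3: U_X = R1 - n1(n1+1)/2 = 30.5 - 5*6/2 = 30.5 - 15 = 15.5.
       U_Y = n1*n2 - U_X = 25 - 15.5 = 9.5.
Step 4: Ties are present, so use the tie-corrected normal approximation (with continuity correction) for the p-value.
Step 5: p-value = 0.600402; compare to alpha = 0.05. fail to reject H0.

U_X = 15.5, p = 0.600402, fail to reject H0 at alpha = 0.05.


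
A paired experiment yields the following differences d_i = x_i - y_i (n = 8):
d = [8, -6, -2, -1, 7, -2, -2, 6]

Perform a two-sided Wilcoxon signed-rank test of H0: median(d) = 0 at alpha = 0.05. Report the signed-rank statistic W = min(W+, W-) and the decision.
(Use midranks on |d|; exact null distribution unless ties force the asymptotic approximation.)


Step 1: Drop any zero differences (none here) and take |d_i|.
|d| = [8, 6, 2, 1, 7, 2, 2, 6]
Step 2: Midrank |d_i| (ties get averaged ranks).
ranks: |8|->8, |6|->5.5, |2|->3, |1|->1, |7|->7, |2|->3, |2|->3, |6|->5.5
Step 3: Attach original signs; sum ranks with positive sign and with negative sign.
W+ = 8 + 7 + 5.5 = 20.5
W- = 5.5 + 3 + 1 + 3 + 3 = 15.5
(Check: W+ + W- = 36 should equal n(n+1)/2 = 36.)
Step 4: Test statistic W = min(W+, W-) = 15.5.
Step 5: Ties in |d|, so use the tie-corrected normal approximation.
        E[W] = n(n+1)/4 = 8*9/4 = 18.
        Tie groups: |d|=2 (t=3), |d|=6 (t=2); sum(t^3 - t) = 30.
        Var[W] = n(n+1)(2n+1)/24 - sum(t^3-t)/48 = 1224/24 - 30/48 = 50.375.
        z = (W - E[W]) / sqrt(Var[W]) = (15.5 - 18) / 7.0975 = -0.3522.
        Two-sided p = 2*Phi(z) = 0.724662.
Step 6: alpha = 0.05. fail to reject H0.

W+ = 20.5, W- = 15.5, W = min = 15.5, p = 0.724662, fail to reject H0.


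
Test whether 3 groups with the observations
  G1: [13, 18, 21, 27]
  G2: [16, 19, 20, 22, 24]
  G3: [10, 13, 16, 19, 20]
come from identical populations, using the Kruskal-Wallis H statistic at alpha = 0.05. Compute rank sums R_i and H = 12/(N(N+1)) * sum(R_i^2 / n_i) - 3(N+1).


Step 1: Combine all N = 14 observations and assign midranks.
sorted (value, group, rank): (10,G3,1), (13,G1,2.5), (13,G3,2.5), (16,G2,4.5), (16,G3,4.5), (18,G1,6), (19,G2,7.5), (19,G3,7.5), (20,G2,9.5), (20,G3,9.5), (21,G1,11), (22,G2,12), (24,G2,13), (27,G1,14)
Step 2: Sum ranks within each group.
R_1 = 33.5 (n_1 = 4)
R_2 = 46.5 (n_2 = 5)
R_3 = 25 (n_3 = 5)
Step 3: H = 12/(N(N+1)) * sum(R_i^2/n_i) - 3(N+1)
     = 12/(14*15) * (33.5^2/4 + 46.5^2/5 + 25^2/5) - 3*15
     = 0.057143 * 838.013 - 45
     = 2.886429.
Step 4: Ties present; correction factor C = 1 - 24/(14^3 - 14) = 0.991209. Corrected H = 2.886429 / 0.991209 = 2.912029.
Step 5: Under H0, H ~ chi^2(2); p-value = 0.233164.
Step 6: alpha = 0.05. fail to reject H0.

H = 2.9120, df = 2, p = 0.233164, fail to reject H0.


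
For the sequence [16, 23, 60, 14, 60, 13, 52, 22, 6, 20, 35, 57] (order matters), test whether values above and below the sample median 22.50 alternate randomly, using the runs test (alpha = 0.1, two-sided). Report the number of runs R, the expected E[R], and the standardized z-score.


Step 1: Compute median = 22.50; label A = above, B = below.
Labels in order: BAABABABBBAA  (n_A = 6, n_B = 6)
Step 2: Count runs R = 8.
Step 3: Under H0 (random ordering), E[R] = 2*n_A*n_B/(n_A+n_B) + 1 = 2*6*6/12 + 1 = 7.0000.
        Var[R] = 2*n_A*n_B*(2*n_A*n_B - n_A - n_B) / ((n_A+n_B)^2 * (n_A+n_B-1)) = 4320/1584 = 2.7273.
        SD[R] = 1.6514.
Step 4: Continuity-corrected z = (R - 0.5 - E[R]) / SD[R] = (8 - 0.5 - 7.0000) / 1.6514 = 0.3028.
Step 5: Two-sided p-value via normal approximation = 2*(1 - Phi(|z|)) = 0.762069.
Step 6: alpha = 0.1. fail to reject H0.

R = 8, z = 0.3028, p = 0.762069, fail to reject H0.


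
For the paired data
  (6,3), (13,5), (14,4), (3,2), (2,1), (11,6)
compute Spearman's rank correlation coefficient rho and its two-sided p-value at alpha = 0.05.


Step 1: Rank x and y separately (midranks; no ties here).
rank(x): 6->3, 13->5, 14->6, 3->2, 2->1, 11->4
rank(y): 3->3, 5->5, 4->4, 2->2, 1->1, 6->6
Step 2: d_i = R_x(i) - R_y(i); compute d_i^2.
  (3-3)^2=0, (5-5)^2=0, (6-4)^2=4, (2-2)^2=0, (1-1)^2=0, (4-6)^2=4
sum(d^2) = 8.
Step 3: rho = 1 - 6*8 / (6*(6^2 - 1)) = 1 - 48/210 = 0.771429.
Step 4: Under H0, t = rho * sqrt((n-2)/(1-rho^2)) = 2.4247 ~ t(4).
Step 5: Two-sided p-value from the t-distribution with 4 df = 0.072397.
Step 6: alpha = 0.05. fail to reject H0.

rho = 0.7714, p = 0.072397, fail to reject H0 at alpha = 0.05.


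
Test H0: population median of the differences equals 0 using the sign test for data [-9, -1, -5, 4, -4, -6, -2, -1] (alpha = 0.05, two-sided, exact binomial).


Step 1: Discard zero differences. Original n = 8; n_eff = number of nonzero differences = 8.
Nonzero differences (with sign): -9, -1, -5, +4, -4, -6, -2, -1
Step 2: Count signs: positive = 1, negative = 7.
Step 3: Under H0: P(positive) = 0.5, so the number of positives S ~ Bin(8, 0.5).
Step 4: Two-sided exact p-value = sum of Bin(8,0.5) probabilities at or below the observed probability = 0.070312.
Step 5: alpha = 0.05. fail to reject H0.

n_eff = 8, pos = 1, neg = 7, p = 0.070312, fail to reject H0.


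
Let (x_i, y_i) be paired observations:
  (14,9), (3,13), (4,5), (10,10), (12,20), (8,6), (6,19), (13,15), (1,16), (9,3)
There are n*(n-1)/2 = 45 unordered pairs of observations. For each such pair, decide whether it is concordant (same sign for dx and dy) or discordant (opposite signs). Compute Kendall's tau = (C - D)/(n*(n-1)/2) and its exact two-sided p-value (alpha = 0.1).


Step 1: Enumerate the 45 unordered pairs (i,j) with i<j and classify each by sign(x_j-x_i) * sign(y_j-y_i).
  (1,2):dx=-11,dy=+4->D; (1,3):dx=-10,dy=-4->C; (1,4):dx=-4,dy=+1->D; (1,5):dx=-2,dy=+11->D
  (1,6):dx=-6,dy=-3->C; (1,7):dx=-8,dy=+10->D; (1,8):dx=-1,dy=+6->D; (1,9):dx=-13,dy=+7->D
  (1,10):dx=-5,dy=-6->C; (2,3):dx=+1,dy=-8->D; (2,4):dx=+7,dy=-3->D; (2,5):dx=+9,dy=+7->C
  (2,6):dx=+5,dy=-7->D; (2,7):dx=+3,dy=+6->C; (2,8):dx=+10,dy=+2->C; (2,9):dx=-2,dy=+3->D
  (2,10):dx=+6,dy=-10->D; (3,4):dx=+6,dy=+5->C; (3,5):dx=+8,dy=+15->C; (3,6):dx=+4,dy=+1->C
  (3,7):dx=+2,dy=+14->C; (3,8):dx=+9,dy=+10->C; (3,9):dx=-3,dy=+11->D; (3,10):dx=+5,dy=-2->D
  (4,5):dx=+2,dy=+10->C; (4,6):dx=-2,dy=-4->C; (4,7):dx=-4,dy=+9->D; (4,8):dx=+3,dy=+5->C
  (4,9):dx=-9,dy=+6->D; (4,10):dx=-1,dy=-7->C; (5,6):dx=-4,dy=-14->C; (5,7):dx=-6,dy=-1->C
  (5,8):dx=+1,dy=-5->D; (5,9):dx=-11,dy=-4->C; (5,10):dx=-3,dy=-17->C; (6,7):dx=-2,dy=+13->D
  (6,8):dx=+5,dy=+9->C; (6,9):dx=-7,dy=+10->D; (6,10):dx=+1,dy=-3->D; (7,8):dx=+7,dy=-4->D
  (7,9):dx=-5,dy=-3->C; (7,10):dx=+3,dy=-16->D; (8,9):dx=-12,dy=+1->D; (8,10):dx=-4,dy=-12->C
  (9,10):dx=+8,dy=-13->D
Step 2: C = 22, D = 23, total pairs = 45.
Step 3: tau = (C - D)/(n(n-1)/2) = (22 - 23)/45 = -0.022222.
Step 4: Exact two-sided p-value (enumerate n! = 3628800 permutations of y under H0): p = 1.000000.
Step 5: alpha = 0.1. fail to reject H0.

tau_b = -0.0222 (C=22, D=23), p = 1.000000, fail to reject H0.


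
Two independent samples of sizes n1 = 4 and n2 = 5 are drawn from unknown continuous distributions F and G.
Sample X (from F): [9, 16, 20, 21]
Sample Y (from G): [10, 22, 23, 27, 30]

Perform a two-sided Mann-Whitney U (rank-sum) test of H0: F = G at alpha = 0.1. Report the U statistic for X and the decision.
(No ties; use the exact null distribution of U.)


Step 1: Combine and sort all 9 observations; assign midranks.
sorted (value, group): (9,X), (10,Y), (16,X), (20,X), (21,X), (22,Y), (23,Y), (27,Y), (30,Y)
ranks: 9->1, 10->2, 16->3, 20->4, 21->5, 22->6, 23->7, 27->8, 30->9
Step 2: Rank sum for X: R1 = 1 + 3 + 4 + 5 = 13.
Step 3: U_X = R1 - n1(n1+1)/2 = 13 - 4*5/2 = 13 - 10 = 3.
       U_Y = n1*n2 - U_X = 20 - 3 = 17.
Step 4: No ties, so the exact null distribution of U (based on enumerating the C(9,4) = 126 equally likely rank assignments) gives the two-sided p-value.
Step 5: p-value = 0.111111; compare to alpha = 0.1. fail to reject H0.

U_X = 3, p = 0.111111, fail to reject H0 at alpha = 0.1.


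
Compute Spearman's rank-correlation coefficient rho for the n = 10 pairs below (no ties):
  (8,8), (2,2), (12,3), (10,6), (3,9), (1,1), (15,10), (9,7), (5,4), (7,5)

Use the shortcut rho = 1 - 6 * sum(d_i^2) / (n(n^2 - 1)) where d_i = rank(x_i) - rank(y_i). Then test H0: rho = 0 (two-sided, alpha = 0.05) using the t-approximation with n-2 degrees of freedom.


Step 1: Rank x and y separately (midranks; no ties here).
rank(x): 8->6, 2->2, 12->9, 10->8, 3->3, 1->1, 15->10, 9->7, 5->4, 7->5
rank(y): 8->8, 2->2, 3->3, 6->6, 9->9, 1->1, 10->10, 7->7, 4->4, 5->5
Step 2: d_i = R_x(i) - R_y(i); compute d_i^2.
  (6-8)^2=4, (2-2)^2=0, (9-3)^2=36, (8-6)^2=4, (3-9)^2=36, (1-1)^2=0, (10-10)^2=0, (7-7)^2=0, (4-4)^2=0, (5-5)^2=0
sum(d^2) = 80.
Step 3: rho = 1 - 6*80 / (10*(10^2 - 1)) = 1 - 480/990 = 0.515152.
Step 4: Under H0, t = rho * sqrt((n-2)/(1-rho^2)) = 1.7000 ~ t(8).
Step 5: Two-sided p-value from the t-distribution with 8 df = 0.127553.
Step 6: alpha = 0.05. fail to reject H0.

rho = 0.5152, p = 0.127553, fail to reject H0 at alpha = 0.05.


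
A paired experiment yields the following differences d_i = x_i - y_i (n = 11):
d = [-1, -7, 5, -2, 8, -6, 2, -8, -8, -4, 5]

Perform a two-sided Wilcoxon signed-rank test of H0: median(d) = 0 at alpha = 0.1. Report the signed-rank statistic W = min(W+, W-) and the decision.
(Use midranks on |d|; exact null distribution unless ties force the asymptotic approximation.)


Step 1: Drop any zero differences (none here) and take |d_i|.
|d| = [1, 7, 5, 2, 8, 6, 2, 8, 8, 4, 5]
Step 2: Midrank |d_i| (ties get averaged ranks).
ranks: |1|->1, |7|->8, |5|->5.5, |2|->2.5, |8|->10, |6|->7, |2|->2.5, |8|->10, |8|->10, |4|->4, |5|->5.5
Step 3: Attach original signs; sum ranks with positive sign and with negative sign.
W+ = 5.5 + 10 + 2.5 + 5.5 = 23.5
W- = 1 + 8 + 2.5 + 7 + 10 + 10 + 4 = 42.5
(Check: W+ + W- = 66 should equal n(n+1)/2 = 66.)
Step 4: Test statistic W = min(W+, W-) = 23.5.
Step 5: Ties in |d|, so use the tie-corrected normal approximation.
        E[W] = n(n+1)/4 = 11*12/4 = 33.
        Tie groups: |d|=2 (t=2), |d|=5 (t=2), |d|=8 (t=3); sum(t^3 - t) = 36.
        Var[W] = n(n+1)(2n+1)/24 - sum(t^3-t)/48 = 3036/24 - 36/48 = 125.75.
        z = (W - E[W]) / sqrt(Var[W]) = (23.5 - 33) / 11.2138 = -0.8472.
        Two-sided p = 2*Phi(z) = 0.396901.
Step 6: alpha = 0.1. fail to reject H0.

W+ = 23.5, W- = 42.5, W = min = 23.5, p = 0.396901, fail to reject H0.


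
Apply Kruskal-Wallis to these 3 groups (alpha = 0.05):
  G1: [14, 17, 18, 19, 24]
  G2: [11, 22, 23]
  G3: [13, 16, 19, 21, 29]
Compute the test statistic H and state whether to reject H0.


Step 1: Combine all N = 13 observations and assign midranks.
sorted (value, group, rank): (11,G2,1), (13,G3,2), (14,G1,3), (16,G3,4), (17,G1,5), (18,G1,6), (19,G1,7.5), (19,G3,7.5), (21,G3,9), (22,G2,10), (23,G2,11), (24,G1,12), (29,G3,13)
Step 2: Sum ranks within each group.
R_1 = 33.5 (n_1 = 5)
R_2 = 22 (n_2 = 3)
R_3 = 35.5 (n_3 = 5)
Step 3: H = 12/(N(N+1)) * sum(R_i^2/n_i) - 3(N+1)
     = 12/(13*14) * (33.5^2/5 + 22^2/3 + 35.5^2/5) - 3*14
     = 0.065934 * 637.833 - 42
     = 0.054945.
Step 4: Ties present; correction factor C = 1 - 6/(13^3 - 13) = 0.997253. Corrected H = 0.054945 / 0.997253 = 0.055096.
Step 5: Under H0, H ~ chi^2(2); p-value = 0.972828.
Step 6: alpha = 0.05. fail to reject H0.

H = 0.0551, df = 2, p = 0.972828, fail to reject H0.


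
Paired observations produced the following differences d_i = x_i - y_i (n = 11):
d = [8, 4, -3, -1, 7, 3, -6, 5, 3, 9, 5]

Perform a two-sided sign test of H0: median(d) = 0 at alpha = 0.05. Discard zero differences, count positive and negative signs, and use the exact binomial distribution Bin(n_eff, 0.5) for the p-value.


Step 1: Discard zero differences. Original n = 11; n_eff = number of nonzero differences = 11.
Nonzero differences (with sign): +8, +4, -3, -1, +7, +3, -6, +5, +3, +9, +5
Step 2: Count signs: positive = 8, negative = 3.
Step 3: Under H0: P(positive) = 0.5, so the number of positives S ~ Bin(11, 0.5).
Step 4: Two-sided exact p-value = sum of Bin(11,0.5) probabilities at or below the observed probability = 0.226562.
Step 5: alpha = 0.05. fail to reject H0.

n_eff = 11, pos = 8, neg = 3, p = 0.226562, fail to reject H0.


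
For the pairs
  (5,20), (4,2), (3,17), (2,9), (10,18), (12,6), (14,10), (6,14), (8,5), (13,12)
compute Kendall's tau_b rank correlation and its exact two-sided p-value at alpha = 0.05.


Step 1: Enumerate the 45 unordered pairs (i,j) with i<j and classify each by sign(x_j-x_i) * sign(y_j-y_i).
  (1,2):dx=-1,dy=-18->C; (1,3):dx=-2,dy=-3->C; (1,4):dx=-3,dy=-11->C; (1,5):dx=+5,dy=-2->D
  (1,6):dx=+7,dy=-14->D; (1,7):dx=+9,dy=-10->D; (1,8):dx=+1,dy=-6->D; (1,9):dx=+3,dy=-15->D
  (1,10):dx=+8,dy=-8->D; (2,3):dx=-1,dy=+15->D; (2,4):dx=-2,dy=+7->D; (2,5):dx=+6,dy=+16->C
  (2,6):dx=+8,dy=+4->C; (2,7):dx=+10,dy=+8->C; (2,8):dx=+2,dy=+12->C; (2,9):dx=+4,dy=+3->C
  (2,10):dx=+9,dy=+10->C; (3,4):dx=-1,dy=-8->C; (3,5):dx=+7,dy=+1->C; (3,6):dx=+9,dy=-11->D
  (3,7):dx=+11,dy=-7->D; (3,8):dx=+3,dy=-3->D; (3,9):dx=+5,dy=-12->D; (3,10):dx=+10,dy=-5->D
  (4,5):dx=+8,dy=+9->C; (4,6):dx=+10,dy=-3->D; (4,7):dx=+12,dy=+1->C; (4,8):dx=+4,dy=+5->C
  (4,9):dx=+6,dy=-4->D; (4,10):dx=+11,dy=+3->C; (5,6):dx=+2,dy=-12->D; (5,7):dx=+4,dy=-8->D
  (5,8):dx=-4,dy=-4->C; (5,9):dx=-2,dy=-13->C; (5,10):dx=+3,dy=-6->D; (6,7):dx=+2,dy=+4->C
  (6,8):dx=-6,dy=+8->D; (6,9):dx=-4,dy=-1->C; (6,10):dx=+1,dy=+6->C; (7,8):dx=-8,dy=+4->D
  (7,9):dx=-6,dy=-5->C; (7,10):dx=-1,dy=+2->D; (8,9):dx=+2,dy=-9->D; (8,10):dx=+7,dy=-2->D
  (9,10):dx=+5,dy=+7->C
Step 2: C = 22, D = 23, total pairs = 45.
Step 3: tau = (C - D)/(n(n-1)/2) = (22 - 23)/45 = -0.022222.
Step 4: Exact two-sided p-value (enumerate n! = 3628800 permutations of y under H0): p = 1.000000.
Step 5: alpha = 0.05. fail to reject H0.

tau_b = -0.0222 (C=22, D=23), p = 1.000000, fail to reject H0.


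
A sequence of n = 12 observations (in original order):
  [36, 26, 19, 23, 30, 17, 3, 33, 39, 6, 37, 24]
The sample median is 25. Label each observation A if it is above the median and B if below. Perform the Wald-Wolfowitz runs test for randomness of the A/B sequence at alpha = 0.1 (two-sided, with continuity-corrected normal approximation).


Step 1: Compute median = 25; label A = above, B = below.
Labels in order: AABBABBAABAB  (n_A = 6, n_B = 6)
Step 2: Count runs R = 8.
Step 3: Under H0 (random ordering), E[R] = 2*n_A*n_B/(n_A+n_B) + 1 = 2*6*6/12 + 1 = 7.0000.
        Var[R] = 2*n_A*n_B*(2*n_A*n_B - n_A - n_B) / ((n_A+n_B)^2 * (n_A+n_B-1)) = 4320/1584 = 2.7273.
        SD[R] = 1.6514.
Step 4: Continuity-corrected z = (R - 0.5 - E[R]) / SD[R] = (8 - 0.5 - 7.0000) / 1.6514 = 0.3028.
Step 5: Two-sided p-value via normal approximation = 2*(1 - Phi(|z|)) = 0.762069.
Step 6: alpha = 0.1. fail to reject H0.

R = 8, z = 0.3028, p = 0.762069, fail to reject H0.


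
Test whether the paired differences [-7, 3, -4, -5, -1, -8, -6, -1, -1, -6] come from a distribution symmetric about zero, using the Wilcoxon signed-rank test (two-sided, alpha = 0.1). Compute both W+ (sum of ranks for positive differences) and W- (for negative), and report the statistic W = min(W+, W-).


Step 1: Drop any zero differences (none here) and take |d_i|.
|d| = [7, 3, 4, 5, 1, 8, 6, 1, 1, 6]
Step 2: Midrank |d_i| (ties get averaged ranks).
ranks: |7|->9, |3|->4, |4|->5, |5|->6, |1|->2, |8|->10, |6|->7.5, |1|->2, |1|->2, |6|->7.5
Step 3: Attach original signs; sum ranks with positive sign and with negative sign.
W+ = 4 = 4
W- = 9 + 5 + 6 + 2 + 10 + 7.5 + 2 + 2 + 7.5 = 51
(Check: W+ + W- = 55 should equal n(n+1)/2 = 55.)
Step 4: Test statistic W = min(W+, W-) = 4.
Step 5: Ties in |d|, so use the tie-corrected normal approximation.
        E[W] = n(n+1)/4 = 10*11/4 = 27.5.
        Tie groups: |d|=1 (t=3), |d|=6 (t=2); sum(t^3 - t) = 30.
        Var[W] = n(n+1)(2n+1)/24 - sum(t^3-t)/48 = 2310/24 - 30/48 = 95.625.
        z = (W - E[W]) / sqrt(Var[W]) = (4 - 27.5) / 9.7788 = -2.4032.
        Two-sided p = 2*Phi(z) = 0.016254.
Step 6: alpha = 0.1. reject H0.

W+ = 4, W- = 51, W = min = 4, p = 0.016254, reject H0.


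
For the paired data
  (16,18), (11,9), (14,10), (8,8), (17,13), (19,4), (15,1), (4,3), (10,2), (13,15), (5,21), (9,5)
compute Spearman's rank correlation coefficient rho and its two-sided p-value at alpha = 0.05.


Step 1: Rank x and y separately (midranks; no ties here).
rank(x): 16->10, 11->6, 14->8, 8->3, 17->11, 19->12, 15->9, 4->1, 10->5, 13->7, 5->2, 9->4
rank(y): 18->11, 9->7, 10->8, 8->6, 13->9, 4->4, 1->1, 3->3, 2->2, 15->10, 21->12, 5->5
Step 2: d_i = R_x(i) - R_y(i); compute d_i^2.
  (10-11)^2=1, (6-7)^2=1, (8-8)^2=0, (3-6)^2=9, (11-9)^2=4, (12-4)^2=64, (9-1)^2=64, (1-3)^2=4, (5-2)^2=9, (7-10)^2=9, (2-12)^2=100, (4-5)^2=1
sum(d^2) = 266.
Step 3: rho = 1 - 6*266 / (12*(12^2 - 1)) = 1 - 1596/1716 = 0.069930.
Step 4: Under H0, t = rho * sqrt((n-2)/(1-rho^2)) = 0.2217 ~ t(10).
Step 5: Two-sided p-value from the t-distribution with 10 df = 0.829024.
Step 6: alpha = 0.05. fail to reject H0.

rho = 0.0699, p = 0.829024, fail to reject H0 at alpha = 0.05.


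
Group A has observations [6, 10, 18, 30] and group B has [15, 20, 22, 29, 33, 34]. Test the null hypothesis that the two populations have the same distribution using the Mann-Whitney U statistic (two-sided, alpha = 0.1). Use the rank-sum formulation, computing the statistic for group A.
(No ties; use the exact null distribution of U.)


Step 1: Combine and sort all 10 observations; assign midranks.
sorted (value, group): (6,X), (10,X), (15,Y), (18,X), (20,Y), (22,Y), (29,Y), (30,X), (33,Y), (34,Y)
ranks: 6->1, 10->2, 15->3, 18->4, 20->5, 22->6, 29->7, 30->8, 33->9, 34->10
Step 2: Rank sum for X: R1 = 1 + 2 + 4 + 8 = 15.
Step 3: U_X = R1 - n1(n1+1)/2 = 15 - 4*5/2 = 15 - 10 = 5.
       U_Y = n1*n2 - U_X = 24 - 5 = 19.
Step 4: No ties, so the exact null distribution of U (based on enumerating the C(10,4) = 210 equally likely rank assignments) gives the two-sided p-value.
Step 5: p-value = 0.171429; compare to alpha = 0.1. fail to reject H0.

U_X = 5, p = 0.171429, fail to reject H0 at alpha = 0.1.


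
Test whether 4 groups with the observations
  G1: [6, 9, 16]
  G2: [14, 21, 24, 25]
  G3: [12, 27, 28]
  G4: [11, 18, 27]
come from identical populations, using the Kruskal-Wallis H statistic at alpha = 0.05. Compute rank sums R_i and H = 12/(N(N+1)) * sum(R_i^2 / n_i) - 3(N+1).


Step 1: Combine all N = 13 observations and assign midranks.
sorted (value, group, rank): (6,G1,1), (9,G1,2), (11,G4,3), (12,G3,4), (14,G2,5), (16,G1,6), (18,G4,7), (21,G2,8), (24,G2,9), (25,G2,10), (27,G3,11.5), (27,G4,11.5), (28,G3,13)
Step 2: Sum ranks within each group.
R_1 = 9 (n_1 = 3)
R_2 = 32 (n_2 = 4)
R_3 = 28.5 (n_3 = 3)
R_4 = 21.5 (n_4 = 3)
Step 3: H = 12/(N(N+1)) * sum(R_i^2/n_i) - 3(N+1)
     = 12/(13*14) * (9^2/3 + 32^2/4 + 28.5^2/3 + 21.5^2/3) - 3*14
     = 0.065934 * 707.833 - 42
     = 4.670330.
Step 4: Ties present; correction factor C = 1 - 6/(13^3 - 13) = 0.997253. Corrected H = 4.670330 / 0.997253 = 4.683196.
Step 5: Under H0, H ~ chi^2(3); p-value = 0.196520.
Step 6: alpha = 0.05. fail to reject H0.

H = 4.6832, df = 3, p = 0.196520, fail to reject H0.


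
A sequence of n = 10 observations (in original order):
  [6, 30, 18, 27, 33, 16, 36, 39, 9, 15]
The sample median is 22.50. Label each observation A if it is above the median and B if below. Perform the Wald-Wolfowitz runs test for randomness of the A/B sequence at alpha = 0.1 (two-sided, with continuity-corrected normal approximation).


Step 1: Compute median = 22.50; label A = above, B = below.
Labels in order: BABAABAABB  (n_A = 5, n_B = 5)
Step 2: Count runs R = 7.
Step 3: Under H0 (random ordering), E[R] = 2*n_A*n_B/(n_A+n_B) + 1 = 2*5*5/10 + 1 = 6.0000.
        Var[R] = 2*n_A*n_B*(2*n_A*n_B - n_A - n_B) / ((n_A+n_B)^2 * (n_A+n_B-1)) = 2000/900 = 2.2222.
        SD[R] = 1.4907.
Step 4: Continuity-corrected z = (R - 0.5 - E[R]) / SD[R] = (7 - 0.5 - 6.0000) / 1.4907 = 0.3354.
Step 5: Two-sided p-value via normal approximation = 2*(1 - Phi(|z|)) = 0.737316.
Step 6: alpha = 0.1. fail to reject H0.

R = 7, z = 0.3354, p = 0.737316, fail to reject H0.


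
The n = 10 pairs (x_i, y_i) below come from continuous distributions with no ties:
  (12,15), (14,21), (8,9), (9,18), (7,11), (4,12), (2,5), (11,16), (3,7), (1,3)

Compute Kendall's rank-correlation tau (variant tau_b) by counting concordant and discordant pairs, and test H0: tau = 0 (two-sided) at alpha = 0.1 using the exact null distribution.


Step 1: Enumerate the 45 unordered pairs (i,j) with i<j and classify each by sign(x_j-x_i) * sign(y_j-y_i).
  (1,2):dx=+2,dy=+6->C; (1,3):dx=-4,dy=-6->C; (1,4):dx=-3,dy=+3->D; (1,5):dx=-5,dy=-4->C
  (1,6):dx=-8,dy=-3->C; (1,7):dx=-10,dy=-10->C; (1,8):dx=-1,dy=+1->D; (1,9):dx=-9,dy=-8->C
  (1,10):dx=-11,dy=-12->C; (2,3):dx=-6,dy=-12->C; (2,4):dx=-5,dy=-3->C; (2,5):dx=-7,dy=-10->C
  (2,6):dx=-10,dy=-9->C; (2,7):dx=-12,dy=-16->C; (2,8):dx=-3,dy=-5->C; (2,9):dx=-11,dy=-14->C
  (2,10):dx=-13,dy=-18->C; (3,4):dx=+1,dy=+9->C; (3,5):dx=-1,dy=+2->D; (3,6):dx=-4,dy=+3->D
  (3,7):dx=-6,dy=-4->C; (3,8):dx=+3,dy=+7->C; (3,9):dx=-5,dy=-2->C; (3,10):dx=-7,dy=-6->C
  (4,5):dx=-2,dy=-7->C; (4,6):dx=-5,dy=-6->C; (4,7):dx=-7,dy=-13->C; (4,8):dx=+2,dy=-2->D
  (4,9):dx=-6,dy=-11->C; (4,10):dx=-8,dy=-15->C; (5,6):dx=-3,dy=+1->D; (5,7):dx=-5,dy=-6->C
  (5,8):dx=+4,dy=+5->C; (5,9):dx=-4,dy=-4->C; (5,10):dx=-6,dy=-8->C; (6,7):dx=-2,dy=-7->C
  (6,8):dx=+7,dy=+4->C; (6,9):dx=-1,dy=-5->C; (6,10):dx=-3,dy=-9->C; (7,8):dx=+9,dy=+11->C
  (7,9):dx=+1,dy=+2->C; (7,10):dx=-1,dy=-2->C; (8,9):dx=-8,dy=-9->C; (8,10):dx=-10,dy=-13->C
  (9,10):dx=-2,dy=-4->C
Step 2: C = 39, D = 6, total pairs = 45.
Step 3: tau = (C - D)/(n(n-1)/2) = (39 - 6)/45 = 0.733333.
Step 4: Exact two-sided p-value (enumerate n! = 3628800 permutations of y under H0): p = 0.002213.
Step 5: alpha = 0.1. reject H0.

tau_b = 0.7333 (C=39, D=6), p = 0.002213, reject H0.


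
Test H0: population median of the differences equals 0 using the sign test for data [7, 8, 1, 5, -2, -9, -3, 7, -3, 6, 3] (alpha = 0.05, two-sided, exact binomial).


Step 1: Discard zero differences. Original n = 11; n_eff = number of nonzero differences = 11.
Nonzero differences (with sign): +7, +8, +1, +5, -2, -9, -3, +7, -3, +6, +3
Step 2: Count signs: positive = 7, negative = 4.
Step 3: Under H0: P(positive) = 0.5, so the number of positives S ~ Bin(11, 0.5).
Step 4: Two-sided exact p-value = sum of Bin(11,0.5) probabilities at or below the observed probability = 0.548828.
Step 5: alpha = 0.05. fail to reject H0.

n_eff = 11, pos = 7, neg = 4, p = 0.548828, fail to reject H0.


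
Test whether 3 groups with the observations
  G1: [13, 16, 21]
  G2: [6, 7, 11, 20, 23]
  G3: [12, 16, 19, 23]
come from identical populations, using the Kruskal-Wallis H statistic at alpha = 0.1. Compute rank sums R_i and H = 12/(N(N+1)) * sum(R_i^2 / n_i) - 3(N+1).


Step 1: Combine all N = 12 observations and assign midranks.
sorted (value, group, rank): (6,G2,1), (7,G2,2), (11,G2,3), (12,G3,4), (13,G1,5), (16,G1,6.5), (16,G3,6.5), (19,G3,8), (20,G2,9), (21,G1,10), (23,G2,11.5), (23,G3,11.5)
Step 2: Sum ranks within each group.
R_1 = 21.5 (n_1 = 3)
R_2 = 26.5 (n_2 = 5)
R_3 = 30 (n_3 = 4)
Step 3: H = 12/(N(N+1)) * sum(R_i^2/n_i) - 3(N+1)
     = 12/(12*13) * (21.5^2/3 + 26.5^2/5 + 30^2/4) - 3*13
     = 0.076923 * 519.533 - 39
     = 0.964103.
Step 4: Ties present; correction factor C = 1 - 12/(12^3 - 12) = 0.993007. Corrected H = 0.964103 / 0.993007 = 0.970892.
Step 5: Under H0, H ~ chi^2(2); p-value = 0.615423.
Step 6: alpha = 0.1. fail to reject H0.

H = 0.9709, df = 2, p = 0.615423, fail to reject H0.


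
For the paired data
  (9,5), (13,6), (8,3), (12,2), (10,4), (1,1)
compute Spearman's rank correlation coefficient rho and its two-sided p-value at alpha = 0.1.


Step 1: Rank x and y separately (midranks; no ties here).
rank(x): 9->3, 13->6, 8->2, 12->5, 10->4, 1->1
rank(y): 5->5, 6->6, 3->3, 2->2, 4->4, 1->1
Step 2: d_i = R_x(i) - R_y(i); compute d_i^2.
  (3-5)^2=4, (6-6)^2=0, (2-3)^2=1, (5-2)^2=9, (4-4)^2=0, (1-1)^2=0
sum(d^2) = 14.
Step 3: rho = 1 - 6*14 / (6*(6^2 - 1)) = 1 - 84/210 = 0.600000.
Step 4: Under H0, t = rho * sqrt((n-2)/(1-rho^2)) = 1.5000 ~ t(4).
Step 5: Two-sided p-value from the t-distribution with 4 df = 0.208000.
Step 6: alpha = 0.1. fail to reject H0.

rho = 0.6000, p = 0.208000, fail to reject H0 at alpha = 0.1.


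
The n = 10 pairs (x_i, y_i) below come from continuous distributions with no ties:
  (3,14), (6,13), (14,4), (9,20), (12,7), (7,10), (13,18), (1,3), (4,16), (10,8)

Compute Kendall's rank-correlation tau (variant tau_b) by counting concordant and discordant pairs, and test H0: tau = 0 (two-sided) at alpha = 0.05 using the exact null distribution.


Step 1: Enumerate the 45 unordered pairs (i,j) with i<j and classify each by sign(x_j-x_i) * sign(y_j-y_i).
  (1,2):dx=+3,dy=-1->D; (1,3):dx=+11,dy=-10->D; (1,4):dx=+6,dy=+6->C; (1,5):dx=+9,dy=-7->D
  (1,6):dx=+4,dy=-4->D; (1,7):dx=+10,dy=+4->C; (1,8):dx=-2,dy=-11->C; (1,9):dx=+1,dy=+2->C
  (1,10):dx=+7,dy=-6->D; (2,3):dx=+8,dy=-9->D; (2,4):dx=+3,dy=+7->C; (2,5):dx=+6,dy=-6->D
  (2,6):dx=+1,dy=-3->D; (2,7):dx=+7,dy=+5->C; (2,8):dx=-5,dy=-10->C; (2,9):dx=-2,dy=+3->D
  (2,10):dx=+4,dy=-5->D; (3,4):dx=-5,dy=+16->D; (3,5):dx=-2,dy=+3->D; (3,6):dx=-7,dy=+6->D
  (3,7):dx=-1,dy=+14->D; (3,8):dx=-13,dy=-1->C; (3,9):dx=-10,dy=+12->D; (3,10):dx=-4,dy=+4->D
  (4,5):dx=+3,dy=-13->D; (4,6):dx=-2,dy=-10->C; (4,7):dx=+4,dy=-2->D; (4,8):dx=-8,dy=-17->C
  (4,9):dx=-5,dy=-4->C; (4,10):dx=+1,dy=-12->D; (5,6):dx=-5,dy=+3->D; (5,7):dx=+1,dy=+11->C
  (5,8):dx=-11,dy=-4->C; (5,9):dx=-8,dy=+9->D; (5,10):dx=-2,dy=+1->D; (6,7):dx=+6,dy=+8->C
  (6,8):dx=-6,dy=-7->C; (6,9):dx=-3,dy=+6->D; (6,10):dx=+3,dy=-2->D; (7,8):dx=-12,dy=-15->C
  (7,9):dx=-9,dy=-2->C; (7,10):dx=-3,dy=-10->C; (8,9):dx=+3,dy=+13->C; (8,10):dx=+9,dy=+5->C
  (9,10):dx=+6,dy=-8->D
Step 2: C = 20, D = 25, total pairs = 45.
Step 3: tau = (C - D)/(n(n-1)/2) = (20 - 25)/45 = -0.111111.
Step 4: Exact two-sided p-value (enumerate n! = 3628800 permutations of y under H0): p = 0.727490.
Step 5: alpha = 0.05. fail to reject H0.

tau_b = -0.1111 (C=20, D=25), p = 0.727490, fail to reject H0.


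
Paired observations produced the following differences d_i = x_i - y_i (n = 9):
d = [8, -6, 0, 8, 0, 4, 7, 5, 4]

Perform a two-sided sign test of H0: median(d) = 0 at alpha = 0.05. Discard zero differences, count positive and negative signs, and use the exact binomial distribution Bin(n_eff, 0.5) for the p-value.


Step 1: Discard zero differences. Original n = 9; n_eff = number of nonzero differences = 7.
Nonzero differences (with sign): +8, -6, +8, +4, +7, +5, +4
Step 2: Count signs: positive = 6, negative = 1.
Step 3: Under H0: P(positive) = 0.5, so the number of positives S ~ Bin(7, 0.5).
Step 4: Two-sided exact p-value = sum of Bin(7,0.5) probabilities at or below the observed probability = 0.125000.
Step 5: alpha = 0.05. fail to reject H0.

n_eff = 7, pos = 6, neg = 1, p = 0.125000, fail to reject H0.


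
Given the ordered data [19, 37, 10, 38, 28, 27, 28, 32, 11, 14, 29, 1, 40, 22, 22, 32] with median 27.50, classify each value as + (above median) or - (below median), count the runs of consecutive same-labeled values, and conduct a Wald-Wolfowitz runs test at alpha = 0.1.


Step 1: Compute median = 27.50; label A = above, B = below.
Labels in order: BABAABAABBABABBA  (n_A = 8, n_B = 8)
Step 2: Count runs R = 12.
Step 3: Under H0 (random ordering), E[R] = 2*n_A*n_B/(n_A+n_B) + 1 = 2*8*8/16 + 1 = 9.0000.
        Var[R] = 2*n_A*n_B*(2*n_A*n_B - n_A - n_B) / ((n_A+n_B)^2 * (n_A+n_B-1)) = 14336/3840 = 3.7333.
        SD[R] = 1.9322.
Step 4: Continuity-corrected z = (R - 0.5 - E[R]) / SD[R] = (12 - 0.5 - 9.0000) / 1.9322 = 1.2939.
Step 5: Two-sided p-value via normal approximation = 2*(1 - Phi(|z|)) = 0.195709.
Step 6: alpha = 0.1. fail to reject H0.

R = 12, z = 1.2939, p = 0.195709, fail to reject H0.


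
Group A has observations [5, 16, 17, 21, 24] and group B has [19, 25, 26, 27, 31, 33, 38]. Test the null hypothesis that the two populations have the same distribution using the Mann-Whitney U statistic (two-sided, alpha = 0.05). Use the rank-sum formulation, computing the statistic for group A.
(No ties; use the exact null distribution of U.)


Step 1: Combine and sort all 12 observations; assign midranks.
sorted (value, group): (5,X), (16,X), (17,X), (19,Y), (21,X), (24,X), (25,Y), (26,Y), (27,Y), (31,Y), (33,Y), (38,Y)
ranks: 5->1, 16->2, 17->3, 19->4, 21->5, 24->6, 25->7, 26->8, 27->9, 31->10, 33->11, 38->12
Step 2: Rank sum for X: R1 = 1 + 2 + 3 + 5 + 6 = 17.
Step 3: U_X = R1 - n1(n1+1)/2 = 17 - 5*6/2 = 17 - 15 = 2.
       U_Y = n1*n2 - U_X = 35 - 2 = 33.
Step 4: No ties, so the exact null distribution of U (based on enumerating the C(12,5) = 792 equally likely rank assignments) gives the two-sided p-value.
Step 5: p-value = 0.010101; compare to alpha = 0.05. reject H0.

U_X = 2, p = 0.010101, reject H0 at alpha = 0.05.


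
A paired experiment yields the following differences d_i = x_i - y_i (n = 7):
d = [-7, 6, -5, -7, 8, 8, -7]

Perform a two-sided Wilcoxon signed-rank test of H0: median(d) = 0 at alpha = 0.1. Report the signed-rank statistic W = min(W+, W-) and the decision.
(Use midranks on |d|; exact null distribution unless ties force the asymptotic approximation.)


Step 1: Drop any zero differences (none here) and take |d_i|.
|d| = [7, 6, 5, 7, 8, 8, 7]
Step 2: Midrank |d_i| (ties get averaged ranks).
ranks: |7|->4, |6|->2, |5|->1, |7|->4, |8|->6.5, |8|->6.5, |7|->4
Step 3: Attach original signs; sum ranks with positive sign and with negative sign.
W+ = 2 + 6.5 + 6.5 = 15
W- = 4 + 1 + 4 + 4 = 13
(Check: W+ + W- = 28 should equal n(n+1)/2 = 28.)
Step 4: Test statistic W = min(W+, W-) = 13.
Step 5: Ties in |d|, so use the tie-corrected normal approximation.
        E[W] = n(n+1)/4 = 7*8/4 = 14.
        Tie groups: |d|=7 (t=3), |d|=8 (t=2); sum(t^3 - t) = 30.
        Var[W] = n(n+1)(2n+1)/24 - sum(t^3-t)/48 = 840/24 - 30/48 = 34.375.
        z = (W - E[W]) / sqrt(Var[W]) = (13 - 14) / 5.8630 = -0.1706.
        Two-sided p = 2*Phi(z) = 0.864569.
Step 6: alpha = 0.1. fail to reject H0.

W+ = 15, W- = 13, W = min = 13, p = 0.864569, fail to reject H0.
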